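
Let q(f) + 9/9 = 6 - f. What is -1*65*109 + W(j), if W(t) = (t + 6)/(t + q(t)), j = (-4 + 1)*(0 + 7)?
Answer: -7088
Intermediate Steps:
q(f) = 5 - f (q(f) = -1 + (6 - f) = 5 - f)
j = -21 (j = -3*7 = -21)
W(t) = 6/5 + t/5 (W(t) = (t + 6)/(t + (5 - t)) = (6 + t)/5 = (6 + t)*(⅕) = 6/5 + t/5)
-1*65*109 + W(j) = -1*65*109 + (6/5 + (⅕)*(-21)) = -65*109 + (6/5 - 21/5) = -7085 - 3 = -7088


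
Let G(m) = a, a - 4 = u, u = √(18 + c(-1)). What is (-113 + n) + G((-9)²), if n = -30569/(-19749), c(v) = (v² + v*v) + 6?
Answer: -2122072/19749 + √26 ≈ -102.35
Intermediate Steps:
c(v) = 6 + 2*v² (c(v) = (v² + v²) + 6 = 2*v² + 6 = 6 + 2*v²)
n = 30569/19749 (n = -30569*(-1/19749) = 30569/19749 ≈ 1.5479)
u = √26 (u = √(18 + (6 + 2*(-1)²)) = √(18 + (6 + 2*1)) = √(18 + (6 + 2)) = √(18 + 8) = √26 ≈ 5.0990)
a = 4 + √26 ≈ 9.0990
G(m) = 4 + √26
(-113 + n) + G((-9)²) = (-113 + 30569/19749) + (4 + √26) = -2201068/19749 + (4 + √26) = -2122072/19749 + √26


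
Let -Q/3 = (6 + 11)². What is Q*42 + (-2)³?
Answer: -36422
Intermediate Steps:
Q = -867 (Q = -3*(6 + 11)² = -3*17² = -3*289 = -867)
Q*42 + (-2)³ = -867*42 + (-2)³ = -36414 - 8 = -36422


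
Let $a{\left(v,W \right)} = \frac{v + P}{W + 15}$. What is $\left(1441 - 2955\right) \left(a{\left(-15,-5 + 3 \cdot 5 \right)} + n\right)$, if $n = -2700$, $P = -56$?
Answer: $\frac{102302494}{25} \approx 4.0921 \cdot 10^{6}$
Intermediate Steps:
$a{\left(v,W \right)} = \frac{-56 + v}{15 + W}$ ($a{\left(v,W \right)} = \frac{v - 56}{W + 15} = \frac{-56 + v}{15 + W}$)
$\left(1441 - 2955\right) \left(a{\left(-15,-5 + 3 \cdot 5 \right)} + n\right) = \left(1441 - 2955\right) \left(\frac{-56 - 15}{15 + \left(-5 + 3 \cdot 5\right)} - 2700\right) = \left(1441 - 2955\right) \left(\frac{1}{15 + \left(-5 + 15\right)} \left(-71\right) - 2700\right) = \left(1441 - 2955\right) \left(\frac{1}{15 + 10} \left(-71\right) - 2700\right) = - 1514 \left(\frac{1}{25} \left(-71\right) - 2700\right) = - 1514 \left(- \frac{71}{25} - 2700\right) = \left(-1514\right) \left(- \frac{67571}{25}\right) = \frac{102302494}{25}$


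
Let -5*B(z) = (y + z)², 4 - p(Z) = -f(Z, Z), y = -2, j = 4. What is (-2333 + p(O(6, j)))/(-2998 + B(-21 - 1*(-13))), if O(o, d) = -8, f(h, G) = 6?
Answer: 2323/3018 ≈ 0.76972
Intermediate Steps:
p(Z) = 10 (p(Z) = 4 - (-1)*6 = 4 - 1*(-6) = 4 + 6 = 10)
B(z) = -(-2 + z)²/5
(-2333 + p(O(6, j)))/(-2998 + B(-21 - 1*(-13))) = (-2333 + 10)/(-2998 - (-2 + (-21 - 1*(-13)))²/5) = -2323/(-2998 - (-2 + (-21 + 13))²/5) = -2323/(-2998 - (-2 - 8)²/5) = -2323/(-2998 - ⅕*(-10)²) = -2323/(-2998 - ⅕*100) = -2323/(-2998 - 20) = -2323/(-3018) = -2323*(-1/3018) = 2323/3018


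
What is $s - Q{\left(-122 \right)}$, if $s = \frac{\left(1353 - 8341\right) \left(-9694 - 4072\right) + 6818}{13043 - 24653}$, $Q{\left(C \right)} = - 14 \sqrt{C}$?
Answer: $- \frac{48101813}{5805} + 14 i \sqrt{122} \approx -8286.3 + 154.64 i$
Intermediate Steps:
$s = - \frac{48101813}{5805}$ ($s = \frac{\left(-6988\right) \left(-13766\right) + 6818}{-11610} = \left(96196808 + 6818\right) \left(- \frac{1}{11610}\right) = 96203626 \left(- \frac{1}{11610}\right) = - \frac{48101813}{5805} \approx -8286.3$)
$s - Q{\left(-122 \right)} = - \frac{48101813}{5805} - - 14 \sqrt{-122} = - \frac{48101813}{5805} - - 14 i \sqrt{122} = - \frac{48101813}{5805} + 14 i \sqrt{122}$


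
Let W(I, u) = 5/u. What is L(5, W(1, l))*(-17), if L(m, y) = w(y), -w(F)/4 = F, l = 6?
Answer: 170/3 ≈ 56.667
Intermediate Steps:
w(F) = -4*F
L(m, y) = -4*y
L(5, W(1, l))*(-17) = -20/6*(-17) = -4*⅚*(-17) = -10/3*(-17) = 170/3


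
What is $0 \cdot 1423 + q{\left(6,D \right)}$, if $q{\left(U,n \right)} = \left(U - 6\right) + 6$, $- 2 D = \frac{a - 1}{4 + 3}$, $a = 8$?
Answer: $6$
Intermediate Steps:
$D = - \frac{1}{2}$ ($D = - \frac{\left(8 - 1\right) \frac{1}{4 + 3}}{2} = - \frac{7 \cdot \frac{1}{7}}{2} = \left(- \frac{1}{2}\right) 1 = - \frac{1}{2} \approx -0.5$)
$q{\left(U,n \right)} = U$ ($q{\left(U,n \right)} = \left(-6 + U\right) + 6 = U$)
$0 \cdot 1423 + q{\left(6,D \right)} = 0 \cdot 1423 + 6 = 0 + 6 = 6$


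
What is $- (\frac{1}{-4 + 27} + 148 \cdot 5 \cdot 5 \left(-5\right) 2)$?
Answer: $\frac{850999}{23} \approx 37000.0$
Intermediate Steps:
$- (\frac{1}{-4 + 27} + 148 \cdot 5 \cdot 5 \left(-5\right) 2) = - (\frac{1}{23} + 148 \cdot 5 \left(-25\right) 2) = - (\frac{1}{23} + 148 \left(\left(-125\right) 2\right)) = - (\frac{1}{23} + 148 \left(-250\right)) = - (\frac{1}{23} - 37000) = \left(-1\right) \left(- \frac{850999}{23}\right) = \frac{850999}{23}$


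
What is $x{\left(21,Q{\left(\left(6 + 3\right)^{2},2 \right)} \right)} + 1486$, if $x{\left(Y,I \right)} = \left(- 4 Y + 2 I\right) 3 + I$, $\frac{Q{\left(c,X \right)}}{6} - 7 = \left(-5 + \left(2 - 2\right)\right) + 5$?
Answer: $1528$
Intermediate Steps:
$Q{\left(c,X \right)} = 42$ ($Q{\left(c,X \right)} = 42 + 6 \left(\left(-5 + \left(2 - 2\right)\right) + 5\right) = 42 + 6 \left(\left(-5 + 0\right) + 5\right) = 42 + 6 \left(-5 + 5\right) = 42 + 6 \cdot 0 = 42 + 0 = 42$)
$x{\left(Y,I \right)} = - 12 Y + 7 I$ ($x{\left(Y,I \right)} = \left(- 12 Y + 6 I\right) + I = - 12 Y + 7 I$)
$x{\left(21,Q{\left(\left(6 + 3\right)^{2},2 \right)} \right)} + 1486 = \left(\left(-12\right) 21 + 7 \cdot 42\right) + 1486 = \left(-252 + 294\right) + 1486 = 42 + 1486 = 1528$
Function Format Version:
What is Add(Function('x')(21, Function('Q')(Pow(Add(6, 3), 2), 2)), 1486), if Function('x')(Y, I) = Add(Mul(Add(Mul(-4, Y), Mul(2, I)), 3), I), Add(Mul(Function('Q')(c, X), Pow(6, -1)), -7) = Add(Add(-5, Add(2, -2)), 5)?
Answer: 1528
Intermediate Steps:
Function('Q')(c, X) = 42 (Function('Q')(c, X) = Add(42, Mul(6, Add(Add(-5, Add(2, -2)), 5))) = Add(42, Mul(6, Add(Add(-5, 0), 5))) = Add(42, Mul(6, Add(-5, 5))) = Add(42, Mul(6, 0)) = Add(42, 0) = 42)
Function('x')(Y, I) = Add(Mul(-12, Y), Mul(7, I)) (Function('x')(Y, I) = Add(Add(Mul(-12, Y), Mul(6, I)), I) = Add(Mul(-12, Y), Mul(7, I)))
Add(Function('x')(21, Function('Q')(Pow(Add(6, 3), 2), 2)), 1486) = Add(Add(Mul(-12, 21), Mul(7, 42)), 1486) = Add(Add(-252, 294), 1486) = Add(42, 1486) = 1528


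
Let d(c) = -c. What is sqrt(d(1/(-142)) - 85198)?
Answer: 3*I*sqrt(190881370)/142 ≈ 291.89*I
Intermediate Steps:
sqrt(d(1/(-142)) - 85198) = sqrt(-1/(-142) - 85198) = sqrt(-1*(-1/142) - 85198) = sqrt(1/142 - 85198) = sqrt(-12098115/142) = 3*I*sqrt(190881370)/142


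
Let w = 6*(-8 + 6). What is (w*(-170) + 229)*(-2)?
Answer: -4538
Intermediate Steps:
w = -12 (w = 6*(-2) = -12)
(w*(-170) + 229)*(-2) = (-12*(-170) + 229)*(-2) = (2040 + 229)*(-2) = 2269*(-2) = -4538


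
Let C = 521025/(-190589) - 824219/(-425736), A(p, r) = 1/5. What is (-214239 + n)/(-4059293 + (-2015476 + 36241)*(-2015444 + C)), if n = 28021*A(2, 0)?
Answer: -116109413859824/2219977182143318266535 ≈ -5.2302e-8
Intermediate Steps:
A(p, r) = 1/5
C = -64732024409/81140598504 (C = 521025*(-1/190589) - 824219*(-1/425736) = -521025/190589 + 824219/425736 = -64732024409/81140598504 ≈ -0.79778)
n = 28021/5 (n = 28021*(1/5) = 28021/5 ≈ 5604.2)
(-214239 + n)/(-4059293 + (-2015476 + 36241)*(-2015444 + C)) = (-214239 + 28021/5)/(-4059293 + (-2015476 + 36241)*(-2015444 - 64732024409/81140598504)) = -1043174/(5*(-4059293 - 1979235*(-163534397143320185/81140598504))) = -1043174/(5*(-4059293 + 443995888244114302275/111303976)) = -1043174/(5*443995436428663653307/111303976) = -1043174/5*111303976/443995436428663653307 = -116109413859824/2219977182143318266535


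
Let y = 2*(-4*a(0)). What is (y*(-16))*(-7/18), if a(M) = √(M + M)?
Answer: 0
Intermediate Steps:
a(M) = √2*√M (a(M) = √(2*M) = √2*√M)
y = 0 (y = 2*(-4*√2*√0) = 2*(-4*√2*0) = 2*(-4*0) = 2*0 = 0)
(y*(-16))*(-7/18) = (0*(-16))*(-7/18) = 0*(-7*1/18) = 0*(-7/18) = 0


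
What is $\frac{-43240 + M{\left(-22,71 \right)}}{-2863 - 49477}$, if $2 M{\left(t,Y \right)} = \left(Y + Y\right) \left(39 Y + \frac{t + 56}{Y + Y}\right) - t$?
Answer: $- \frac{153387}{52340} \approx -2.9306$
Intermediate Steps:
$M{\left(t,Y \right)} = - \frac{t}{2} + Y \left(39 Y + \frac{56 + t}{2 Y}\right)$ ($M{\left(t,Y \right)} = \frac{\left(Y + Y\right) \left(39 Y + \frac{t + 56}{Y + Y}\right) - t}{2} = \frac{2 Y \left(39 Y + \frac{56 + t}{2 Y}\right) - t}{2} = \frac{- t + 2 Y \left(39 Y + \frac{56 + t}{2 Y}\right)}{2} = - \frac{t}{2} + Y \left(39 Y + \frac{56 + t}{2 Y}\right)$)
$\frac{-43240 + M{\left(-22,71 \right)}}{-2863 - 49477} = \frac{-43240 + \left(28 + 39 \cdot 71^{2}\right)}{-2863 - 49477} = \frac{-43240 + \left(28 + 39 \cdot 5041\right)}{-52340} = \left(-43240 + \left(28 + 196599\right)\right) \left(- \frac{1}{52340}\right) = \left(-43240 + 196627\right) \left(- \frac{1}{52340}\right) = 153387 \left(- \frac{1}{52340}\right) = - \frac{153387}{52340}$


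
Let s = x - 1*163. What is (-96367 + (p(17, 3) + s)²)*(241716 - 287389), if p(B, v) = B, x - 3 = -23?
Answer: 3142804803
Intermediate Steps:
x = -20 (x = 3 - 23 = -20)
s = -183 (s = -20 - 1*163 = -20 - 163 = -183)
(-96367 + (p(17, 3) + s)²)*(241716 - 287389) = (-96367 + (17 - 183)²)*(241716 - 287389) = (-96367 + (-166)²)*(-45673) = (-96367 + 27556)*(-45673) = -68811*(-45673) = 3142804803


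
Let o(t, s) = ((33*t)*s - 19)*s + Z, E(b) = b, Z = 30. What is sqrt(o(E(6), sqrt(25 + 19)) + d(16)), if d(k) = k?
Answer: sqrt(8758 - 38*sqrt(11)) ≈ 92.908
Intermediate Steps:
o(t, s) = 30 + s*(-19 + 33*s*t) (o(t, s) = ((33*t)*s - 19)*s + 30 = (33*s*t - 19)*s + 30 = (-19 + 33*s*t)*s + 30 = s*(-19 + 33*s*t) + 30 = 30 + s*(-19 + 33*s*t))
sqrt(o(E(6), sqrt(25 + 19)) + d(16)) = sqrt((30 - 19*sqrt(25 + 19) + 33*6*(sqrt(25 + 19))**2) + 16) = sqrt((30 - 38*sqrt(11) + 33*6*(sqrt(44))**2) + 16) = sqrt((30 - 38*sqrt(11) + 33*6*(2*sqrt(11))**2) + 16) = sqrt((30 - 38*sqrt(11) + 33*6*44) + 16) = sqrt((30 - 38*sqrt(11) + 8712) + 16) = sqrt((8742 - 38*sqrt(11)) + 16) = sqrt(8758 - 38*sqrt(11))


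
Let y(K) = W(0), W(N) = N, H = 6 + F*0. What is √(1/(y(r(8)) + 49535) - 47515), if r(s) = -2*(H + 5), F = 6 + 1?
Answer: 2*I*√29147081595335/49535 ≈ 217.98*I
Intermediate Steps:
F = 7
H = 6 (H = 6 + 7*0 = 6 + 0 = 6)
r(s) = -22 (r(s) = -2*(6 + 5) = -2*11 = -22)
y(K) = 0
√(1/(y(r(8)) + 49535) - 47515) = √(1/(0 + 49535) - 47515) = √(1/49535 - 47515) = √(-2353655524/49535) = 2*I*√29147081595335/49535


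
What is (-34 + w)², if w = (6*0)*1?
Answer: 1156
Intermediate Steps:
w = 0 (w = 0*1 = 0)
(-34 + w)² = (-34 + 0)² = (-34)² = 1156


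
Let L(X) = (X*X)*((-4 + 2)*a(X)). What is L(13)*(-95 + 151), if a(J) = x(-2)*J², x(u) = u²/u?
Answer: 6397664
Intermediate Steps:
x(u) = u
a(J) = -2*J²
L(X) = 4*X⁴ (L(X) = (X*X)*((-4 + 2)*(-2*X²)) = X²*(-(-4)*X²) = X²*(4*X²) = 4*X⁴)
L(13)*(-95 + 151) = (4*13⁴)*(-95 + 151) = (4*28561)*56 = 114244*56 = 6397664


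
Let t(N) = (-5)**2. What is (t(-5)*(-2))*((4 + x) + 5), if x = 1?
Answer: -500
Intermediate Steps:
t(N) = 25
(t(-5)*(-2))*((4 + x) + 5) = (25*(-2))*((4 + 1) + 5) = -50*(5 + 5) = -50*10 = -500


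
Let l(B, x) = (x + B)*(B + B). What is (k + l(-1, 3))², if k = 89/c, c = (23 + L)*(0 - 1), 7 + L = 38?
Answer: 93025/2916 ≈ 31.902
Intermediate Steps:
L = 31 (L = -7 + 38 = 31)
l(B, x) = 2*B*(B + x) (l(B, x) = (B + x)*(2*B) = 2*B*(B + x))
c = -54 (c = (23 + 31)*(0 - 1) = 54*(-1) = -54)
k = -89/54 (k = 89/(-54) = 89*(-1/54) = -89/54 ≈ -1.6481)
(k + l(-1, 3))² = (-89/54 + 2*(-1)*(-1 + 3))² = (-89/54 + 2*(-1)*2)² = (-89/54 - 4)² = (-305/54)² = 93025/2916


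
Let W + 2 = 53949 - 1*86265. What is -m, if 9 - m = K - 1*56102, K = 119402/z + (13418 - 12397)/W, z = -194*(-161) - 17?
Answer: -56604934056387/1008871006 ≈ -56107.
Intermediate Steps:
W = -32318 (W = -2 + (53949 - 1*86265) = -2 + (53949 - 86265) = -2 - 32316 = -32318)
z = 31217 (z = 31234 - 17 = 31217)
K = 3826961279/1008871006 (K = 119402/31217 + (13418 - 12397)/(-32318) = 119402*(1/31217) + 1021*(-1/32318) = 119402/31217 - 1021/32318 = 3826961279/1008871006 ≈ 3.7933)
m = 56604934056387/1008871006 (m = 9 - (3826961279/1008871006 - 1*56102) = 9 - (3826961279/1008871006 - 56102) = 9 - 1*(-56595854217333/1008871006) = 9 + 56595854217333/1008871006 = 56604934056387/1008871006 ≈ 56107.)
-m = -1*56604934056387/1008871006 = -56604934056387/1008871006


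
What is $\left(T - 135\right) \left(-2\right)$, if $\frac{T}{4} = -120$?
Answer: $1230$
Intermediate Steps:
$T = -480$ ($T = 4 \left(-120\right) = -480$)
$\left(T - 135\right) \left(-2\right) = \left(-480 - 135\right) \left(-2\right) = \left(-615\right) \left(-2\right) = 1230$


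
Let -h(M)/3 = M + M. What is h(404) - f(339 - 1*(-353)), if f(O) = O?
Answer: -3116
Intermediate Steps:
h(M) = -6*M (h(M) = -3*(M + M) = -6*M)
h(404) - f(339 - 1*(-353)) = -6*404 - (339 - 1*(-353)) = -2424 - (339 + 353) = -2424 - 1*692 = -2424 - 692 = -3116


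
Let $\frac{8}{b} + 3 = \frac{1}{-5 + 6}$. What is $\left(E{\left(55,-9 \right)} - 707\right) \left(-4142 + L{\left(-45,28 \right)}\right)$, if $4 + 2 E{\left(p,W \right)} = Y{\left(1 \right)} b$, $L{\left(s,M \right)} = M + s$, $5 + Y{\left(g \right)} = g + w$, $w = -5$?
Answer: $2873869$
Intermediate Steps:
$Y{\left(g \right)} = -10 + g$ ($Y{\left(g \right)} = -5 + \left(g - 5\right) = -5 + \left(-5 + g\right) = -10 + g$)
$b = -4$ ($b = \frac{8}{-3 + \frac{1}{-5 + 6}} = \frac{8}{-3 + 1^{-1}} = \frac{8}{-3 + 1} = \frac{8}{-2} = 8 \left(- \frac{1}{2}\right) = -4$)
$E{\left(p,W \right)} = 16$ ($E{\left(p,W \right)} = -2 + \frac{\left(-10 + 1\right) \left(-4\right)}{2} = -2 + \frac{\left(-9\right) \left(-4\right)}{2} = -2 + \frac{1}{2} \cdot 36 = -2 + 18 = 16$)
$\left(E{\left(55,-9 \right)} - 707\right) \left(-4142 + L{\left(-45,28 \right)}\right) = \left(16 - 707\right) \left(-4142 + \left(28 - 45\right)\right) = - 691 \left(-4142 - 17\right) = \left(-691\right) \left(-4159\right) = 2873869$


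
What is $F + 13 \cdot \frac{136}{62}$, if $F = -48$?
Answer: $- \frac{604}{31} \approx -19.484$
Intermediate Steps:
$F + 13 \cdot \frac{136}{62} = -48 + 13 \cdot \frac{136}{62} = -48 + 13 \cdot 136 \cdot \frac{1}{62} = -48 + 13 \cdot \frac{68}{31} = -48 + \frac{884}{31} = - \frac{604}{31}$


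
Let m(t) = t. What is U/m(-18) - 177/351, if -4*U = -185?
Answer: -959/312 ≈ -3.0737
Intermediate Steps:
U = 185/4 (U = -¼*(-185) = 185/4 ≈ 46.250)
U/m(-18) - 177/351 = (185/4)/(-18) - 177/351 = (185/4)*(-1/18) - 177*1/351 = -185/72 - 59/117 = -959/312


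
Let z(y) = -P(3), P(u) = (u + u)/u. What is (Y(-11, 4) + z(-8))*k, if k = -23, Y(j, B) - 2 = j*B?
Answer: 1012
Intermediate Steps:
Y(j, B) = 2 + B*j (Y(j, B) = 2 + j*B = 2 + B*j)
P(u) = 2 (P(u) = (2*u)/u = 2)
z(y) = -2 (z(y) = -1*2 = -2)
(Y(-11, 4) + z(-8))*k = ((2 + 4*(-11)) - 2)*(-23) = ((2 - 44) - 2)*(-23) = (-42 - 2)*(-23) = -44*(-23) = 1012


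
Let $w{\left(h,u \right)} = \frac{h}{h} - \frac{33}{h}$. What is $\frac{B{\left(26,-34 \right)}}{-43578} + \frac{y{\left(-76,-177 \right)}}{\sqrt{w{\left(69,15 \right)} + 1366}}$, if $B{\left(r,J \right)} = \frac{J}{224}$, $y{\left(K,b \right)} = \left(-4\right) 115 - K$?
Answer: $\frac{17}{4880736} - \frac{192 \sqrt{722890}}{15715} \approx -10.388$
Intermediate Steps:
$w{\left(h,u \right)} = 1 - \frac{33}{h}$
$y{\left(K,b \right)} = -460 - K$
$B{\left(r,J \right)} = \frac{J}{224}$ ($B{\left(r,J \right)} = J \frac{1}{224} = \frac{J}{224}$)
$\frac{B{\left(26,-34 \right)}}{-43578} + \frac{y{\left(-76,-177 \right)}}{\sqrt{w{\left(69,15 \right)} + 1366}} = \frac{\frac{1}{224} \left(-34\right)}{-43578} + \frac{-460 - -76}{\sqrt{\frac{-33 + 69}{69} + 1366}} = \left(- \frac{17}{112}\right) \left(- \frac{1}{43578}\right) + \frac{-460 + 76}{\sqrt{\frac{1}{69} \cdot 36 + 1366}} = \frac{17}{4880736} - \frac{384}{\sqrt{\frac{12}{23} + 1366}} = \frac{17}{4880736} - \frac{384}{\sqrt{\frac{31430}{23}}} = \frac{17}{4880736} - \frac{384}{\frac{1}{23} \sqrt{722890}} = \frac{17}{4880736} - 384 \frac{\sqrt{722890}}{31430} = \frac{17}{4880736} - \frac{192 \sqrt{722890}}{15715}$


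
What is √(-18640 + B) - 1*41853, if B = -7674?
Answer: -41853 + I*√26314 ≈ -41853.0 + 162.22*I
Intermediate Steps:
√(-18640 + B) - 1*41853 = √(-18640 - 7674) - 1*41853 = √(-26314) - 41853 = I*√26314 - 41853 = -41853 + I*√26314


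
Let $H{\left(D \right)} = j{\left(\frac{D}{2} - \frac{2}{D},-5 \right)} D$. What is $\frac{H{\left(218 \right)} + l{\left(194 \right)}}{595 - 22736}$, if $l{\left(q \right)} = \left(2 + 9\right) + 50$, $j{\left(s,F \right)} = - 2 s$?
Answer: $\frac{47459}{22141} \approx 2.1435$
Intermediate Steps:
$l{\left(q \right)} = 61$ ($l{\left(q \right)} = 11 + 50 = 61$)
$H{\left(D \right)} = D \left(- D + \frac{4}{D}\right)$ ($H{\left(D \right)} = - 2 \left(\frac{D}{2} - \frac{2}{D}\right) D = \left(- D + \frac{4}{D}\right) D = D \left(- D + \frac{4}{D}\right)$)
$\frac{H{\left(218 \right)} + l{\left(194 \right)}}{595 - 22736} = \frac{\left(4 - 218^{2}\right) + 61}{595 - 22736} = \frac{\left(4 - 47524\right) + 61}{-22141} = \left(\left(4 - 47524\right) + 61\right) \left(- \frac{1}{22141}\right) = \left(-47520 + 61\right) \left(- \frac{1}{22141}\right) = \left(-47459\right) \left(- \frac{1}{22141}\right) = \frac{47459}{22141}$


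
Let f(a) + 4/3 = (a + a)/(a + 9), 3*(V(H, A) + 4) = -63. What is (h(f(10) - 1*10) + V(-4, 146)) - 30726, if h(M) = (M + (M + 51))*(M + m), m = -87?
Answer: -109530574/3249 ≈ -33712.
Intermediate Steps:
V(H, A) = -25 (V(H, A) = -4 + (⅓)*(-63) = -4 - 21 = -25)
f(a) = -4/3 + 2*a/(9 + a) (f(a) = -4/3 + (a + a)/(a + 9) = -4/3 + (2*a)/(9 + a) = -4/3 + 2*a/(9 + a))
h(M) = (-87 + M)*(51 + 2*M) (h(M) = (M + (M + 51))*(M - 87) = (M + (51 + M))*(-87 + M) = (51 + 2*M)*(-87 + M) = (-87 + M)*(51 + 2*M))
(h(f(10) - 1*10) + V(-4, 146)) - 30726 = ((-4437 - 123*(2*(-18 + 10)/(3*(9 + 10)) - 1*10) + 2*(2*(-18 + 10)/(3*(9 + 10)) - 1*10)²) - 25) - 30726 = ((-4437 - 123*((⅔)*(-8)/19 - 10) + 2*((⅔)*(-8)/19 - 10)²) - 25) - 30726 = ((-4437 - 123*((⅔)*(1/19)*(-8) - 10) + 2*((⅔)*(1/19)*(-8) - 10)²) - 25) - 30726 = ((-4437 - 123*(-16/57 - 10) + 2*(-16/57 - 10)²) - 25) - 30726 = ((-4437 - 123*(-586/57) + 2*(-586/57)²) - 25) - 30726 = ((-4437 + 24026/19 + 2*(343396/3249)) - 25) - 30726 = ((-4437 + 24026/19 + 686792/3249) - 25) - 30726 = (-9620575/3249 - 25) - 30726 = -9701800/3249 - 30726 = -109530574/3249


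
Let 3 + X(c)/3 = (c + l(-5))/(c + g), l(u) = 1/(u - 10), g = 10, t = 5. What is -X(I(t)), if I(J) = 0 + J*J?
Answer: 1201/175 ≈ 6.8629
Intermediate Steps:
I(J) = J² (I(J) = 0 + J² = J²)
l(u) = 1/(-10 + u)
X(c) = -9 + 3*(-1/15 + c)/(10 + c) (X(c) = -9 + 3*((c + 1/(-10 - 5))/(c + 10)) = -9 + 3*((c + 1/(-15))/(10 + c)) = -9 + 3*((c - 1/15)/(10 + c)) = -9 + 3*((-1/15 + c)/(10 + c)) = -9 + 3*(-1/15 + c)/(10 + c))
-X(I(t)) = -(-451 - 30*5²)/(5*(10 + 5²)) = -(-451 - 30*25)/(5*(10 + 25)) = -(-451 - 750)/(5*35) = -(-1201)/(5*35) = -1*(-1201/175) = 1201/175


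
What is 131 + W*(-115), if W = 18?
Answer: -1939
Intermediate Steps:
131 + W*(-115) = 131 + 18*(-115) = 131 - 2070 = -1939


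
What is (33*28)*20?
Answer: 18480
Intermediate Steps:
(33*28)*20 = 924*20 = 18480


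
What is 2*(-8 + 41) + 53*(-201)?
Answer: -10587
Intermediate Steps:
2*(-8 + 41) + 53*(-201) = 2*33 - 10653 = 66 - 10653 = -10587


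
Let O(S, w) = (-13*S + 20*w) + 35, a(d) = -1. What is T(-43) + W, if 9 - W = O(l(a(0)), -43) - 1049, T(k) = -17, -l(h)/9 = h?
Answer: 1983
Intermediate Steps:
l(h) = -9*h
O(S, w) = 35 - 13*S + 20*w
W = 2000 (W = 9 - ((35 - (-117)*(-1) + 20*(-43)) - 1049) = 9 - ((35 - 13*9 - 860) - 1049) = 9 - ((35 - 117 - 860) - 1049) = 9 - (-942 - 1049) = 9 - 1*(-1991) = 9 + 1991 = 2000)
T(-43) + W = -17 + 2000 = 1983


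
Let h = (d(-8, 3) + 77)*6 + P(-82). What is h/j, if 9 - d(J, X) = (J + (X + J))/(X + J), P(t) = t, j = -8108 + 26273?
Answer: 2092/90825 ≈ 0.023033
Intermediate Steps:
j = 18165
d(J, X) = 9 - (X + 2*J)/(J + X) (d(J, X) = 9 - (J + (X + J))/(X + J) = 9 - (J + (J + X))/(J + X) = 9 - (X + 2*J)/(J + X))
h = 2092/5 (h = ((7*(-8) + 8*3)/(-8 + 3) + 77)*6 - 82 = ((-56 + 24)/(-5) + 77)*6 - 82 = (-1/5*(-32) + 77)*6 - 82 = (32/5 + 77)*6 - 82 = (417/5)*6 - 82 = 2502/5 - 82 = 2092/5 ≈ 418.40)
h/j = (2092/5)/18165 = (2092/5)*(1/18165) = 2092/90825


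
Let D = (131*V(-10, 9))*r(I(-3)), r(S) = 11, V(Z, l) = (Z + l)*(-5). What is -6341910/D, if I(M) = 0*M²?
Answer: -1268382/1441 ≈ -880.21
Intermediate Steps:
V(Z, l) = -5*Z - 5*l
I(M) = 0
D = 7205 (D = (131*(-5*(-10) - 5*9))*11 = (131*(50 - 45))*11 = (131*5)*11 = 655*11 = 7205)
-6341910/D = -6341910/7205 = -6341910*1/7205 = -1268382/1441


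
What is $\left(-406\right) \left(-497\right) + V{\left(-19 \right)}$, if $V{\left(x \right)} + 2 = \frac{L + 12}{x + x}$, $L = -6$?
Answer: $\frac{3833817}{19} \approx 2.0178 \cdot 10^{5}$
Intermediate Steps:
$V{\left(x \right)} = -2 + \frac{3}{x}$ ($V{\left(x \right)} = -2 + \frac{-6 + 12}{x + x} = -2 + \frac{6}{2 x} = -2 + 6 \frac{1}{2 x} = -2 + \frac{3}{x}$)
$\left(-406\right) \left(-497\right) + V{\left(-19 \right)} = \left(-406\right) \left(-497\right) - \left(2 - \frac{3}{-19}\right) = 201782 + \left(-2 + 3 \left(- \frac{1}{19}\right)\right) = 201782 - \frac{41}{19} = \frac{3833817}{19}$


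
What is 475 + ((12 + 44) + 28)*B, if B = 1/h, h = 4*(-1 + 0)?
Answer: 454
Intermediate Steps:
h = -4 (h = 4*(-1) = -4)
B = -1/4 (B = 1/(-4) = -1/4 ≈ -0.25000)
475 + ((12 + 44) + 28)*B = 475 + ((12 + 44) + 28)*(-1/4) = 475 + (56 + 28)*(-1/4) = 475 + 84*(-1/4) = 475 - 21 = 454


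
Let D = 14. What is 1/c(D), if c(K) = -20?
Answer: -1/20 ≈ -0.050000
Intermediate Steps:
1/c(D) = 1/(-20) = -1/20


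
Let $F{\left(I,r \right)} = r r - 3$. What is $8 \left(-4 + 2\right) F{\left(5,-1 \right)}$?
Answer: $32$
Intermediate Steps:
$F{\left(I,r \right)} = -3 + r^{2}$ ($F{\left(I,r \right)} = r^{2} - 3 = -3 + r^{2}$)
$8 \left(-4 + 2\right) F{\left(5,-1 \right)} = 8 \left(-4 + 2\right) \left(-3 + \left(-1\right)^{2}\right) = 8 \left(-2\right) \left(-3 + 1\right) = \left(-16\right) \left(-2\right) = 32$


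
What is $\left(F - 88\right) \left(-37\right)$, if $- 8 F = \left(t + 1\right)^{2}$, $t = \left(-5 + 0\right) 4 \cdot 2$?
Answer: $\frac{82325}{8} \approx 10291.0$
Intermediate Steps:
$t = -40$ ($t = \left(-5\right) 4 \cdot 2 = \left(-20\right) 2 = -40$)
$F = - \frac{1521}{8}$ ($F = - \frac{\left(-40 + 1\right)^{2}}{8} = - \frac{\left(-39\right)^{2}}{8} = \left(- \frac{1}{8}\right) 1521 = - \frac{1521}{8} \approx -190.13$)
$\left(F - 88\right) \left(-37\right) = \left(- \frac{1521}{8} - 88\right) \left(-37\right) = \left(- \frac{2225}{8}\right) \left(-37\right) = \frac{82325}{8}$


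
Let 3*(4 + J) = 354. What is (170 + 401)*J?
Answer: 65094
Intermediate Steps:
J = 114 (J = -4 + (⅓)*354 = -4 + 118 = 114)
(170 + 401)*J = (170 + 401)*114 = 571*114 = 65094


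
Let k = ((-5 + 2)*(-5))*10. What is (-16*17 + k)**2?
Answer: 14884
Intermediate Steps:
k = 150 (k = -3*(-5)*10 = 15*10 = 150)
(-16*17 + k)**2 = (-16*17 + 150)**2 = (-272 + 150)**2 = (-122)**2 = 14884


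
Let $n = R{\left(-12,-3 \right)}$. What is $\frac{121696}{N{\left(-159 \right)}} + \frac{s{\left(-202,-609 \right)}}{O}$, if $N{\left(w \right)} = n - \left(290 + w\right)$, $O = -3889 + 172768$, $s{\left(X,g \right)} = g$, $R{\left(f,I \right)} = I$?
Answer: $- \frac{3425330065}{3771631} \approx -908.18$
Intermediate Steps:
$n = -3$
$O = 168879$
$N{\left(w \right)} = -293 - w$ ($N{\left(w \right)} = -3 - \left(290 + w\right) = -293 - w$)
$\frac{121696}{N{\left(-159 \right)}} + \frac{s{\left(-202,-609 \right)}}{O} = \frac{121696}{-293 - -159} - \frac{609}{168879} = \frac{121696}{-293 + 159} - \frac{203}{56293} = \frac{121696}{-134} - \frac{203}{56293} = 121696 \left(- \frac{1}{134}\right) - \frac{203}{56293} = - \frac{60848}{67} - \frac{203}{56293} = - \frac{3425330065}{3771631}$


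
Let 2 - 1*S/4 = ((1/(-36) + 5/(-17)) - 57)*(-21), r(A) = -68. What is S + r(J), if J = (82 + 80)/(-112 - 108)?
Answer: -248627/51 ≈ -4875.0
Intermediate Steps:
J = -81/110 (J = 162/(-220) = 162*(-1/220) = -81/110 ≈ -0.73636)
S = -245159/51 (S = 8 - 4*((1/(-36) + 5/(-17)) - 57)*(-21) = 8 - 4*((1*(-1/36) + 5*(-1/17)) - 57)*(-21) = 8 - 4*((-1/36 - 5/17) - 57)*(-21) = 8 - 4*(-197/612 - 57)*(-21) = 8 - (-35081)*(-21)/153 = 8 - 4*245567/204 = 8 - 245567/51 = -245159/51 ≈ -4807.0)
S + r(J) = -245159/51 - 68 = -248627/51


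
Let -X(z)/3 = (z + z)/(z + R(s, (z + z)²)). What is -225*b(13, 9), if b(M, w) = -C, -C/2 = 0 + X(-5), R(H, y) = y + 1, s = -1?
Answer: -1125/8 ≈ -140.63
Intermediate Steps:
R(H, y) = 1 + y
X(z) = -6*z/(1 + z + 4*z²) (X(z) = -3*(z + z)/(z + (1 + (z + z)²)) = -3*2*z/(z + (1 + (2*z)²)) = -3*2*z/(z + (1 + 4*z²)) = -3*2*z/(1 + z + 4*z²) = -6*z/(1 + z + 4*z²))
C = -5/8 (C = -2*(0 - 6*(-5)/(1 - 5 + 4*(-5)²)) = -2*(0 - 6*(-5)/(1 - 5 + 4*25)) = -2*(0 - 6*(-5)/(1 - 5 + 100)) = -2*(0 - 6*(-5)/96) = -2*(0 - 6*(-5)*1/96) = -2*(0 + 5/16) = -2*5/16 = -5/8 ≈ -0.62500)
b(M, w) = 5/8 (b(M, w) = -1*(-5/8) = 5/8)
-225*b(13, 9) = -225*5/8 = -1125/8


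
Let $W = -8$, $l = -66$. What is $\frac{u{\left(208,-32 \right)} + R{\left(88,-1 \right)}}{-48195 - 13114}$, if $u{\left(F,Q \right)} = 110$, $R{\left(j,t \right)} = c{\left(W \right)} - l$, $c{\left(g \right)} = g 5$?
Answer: $- \frac{136}{61309} \approx -0.0022183$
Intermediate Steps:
$c{\left(g \right)} = 5 g$
$R{\left(j,t \right)} = 26$ ($R{\left(j,t \right)} = 5 \left(-8\right) - -66 = -40 + 66 = 26$)
$\frac{u{\left(208,-32 \right)} + R{\left(88,-1 \right)}}{-48195 - 13114} = \frac{110 + 26}{-48195 - 13114} = \frac{136}{-61309} = 136 \left(- \frac{1}{61309}\right) = - \frac{136}{61309}$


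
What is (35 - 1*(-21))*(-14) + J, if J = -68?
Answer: -852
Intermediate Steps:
(35 - 1*(-21))*(-14) + J = (35 - 1*(-21))*(-14) - 68 = (35 + 21)*(-14) - 68 = 56*(-14) - 68 = -784 - 68 = -852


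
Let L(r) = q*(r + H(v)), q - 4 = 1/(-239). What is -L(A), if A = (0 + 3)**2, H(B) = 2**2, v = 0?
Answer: -12415/239 ≈ -51.946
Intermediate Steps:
H(B) = 4
A = 9 (A = 3**2 = 9)
q = 955/239 (q = 4 + 1/(-239) = 4 - 1/239 = 955/239 ≈ 3.9958)
L(r) = 3820/239 + 955*r/239 (L(r) = 955*(r + 4)/239 = 955*(4 + r)/239 = 3820/239 + 955*r/239)
-L(A) = -(3820/239 + (955/239)*9) = -(3820/239 + 8595/239) = -1*12415/239 = -12415/239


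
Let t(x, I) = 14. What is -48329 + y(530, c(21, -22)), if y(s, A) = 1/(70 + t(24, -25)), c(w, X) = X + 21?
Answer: -4059635/84 ≈ -48329.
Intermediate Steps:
c(w, X) = 21 + X
y(s, A) = 1/84 (y(s, A) = 1/(70 + 14) = 1/84)
-48329 + y(530, c(21, -22)) = -48329 + 1/84 = -4059635/84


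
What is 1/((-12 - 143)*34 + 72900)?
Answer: 1/67630 ≈ 1.4786e-5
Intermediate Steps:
1/((-12 - 143)*34 + 72900) = 1/(-155*34 + 72900) = 1/(-5270 + 72900) = 1/67630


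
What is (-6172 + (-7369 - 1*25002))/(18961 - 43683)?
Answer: 38543/24722 ≈ 1.5591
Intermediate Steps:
(-6172 + (-7369 - 1*25002))/(18961 - 43683) = (-6172 + (-7369 - 25002))/(-24722) = (-6172 - 32371)*(-1/24722) = -38543*(-1/24722) = 38543/24722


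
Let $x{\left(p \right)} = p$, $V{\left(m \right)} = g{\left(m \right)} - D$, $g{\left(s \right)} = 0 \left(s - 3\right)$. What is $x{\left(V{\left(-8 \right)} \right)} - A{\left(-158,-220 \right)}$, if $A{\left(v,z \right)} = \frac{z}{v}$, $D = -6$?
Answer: $\frac{364}{79} \approx 4.6076$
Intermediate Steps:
$g{\left(s \right)} = 0$ ($g{\left(s \right)} = 0 \left(-3 + s\right) = 0$)
$V{\left(m \right)} = 6$ ($V{\left(m \right)} = 0 - -6 = 0 + 6 = 6$)
$x{\left(V{\left(-8 \right)} \right)} - A{\left(-158,-220 \right)} = 6 - - \frac{220}{-158} = 6 - \left(-220\right) \left(- \frac{1}{158}\right) = 6 - \frac{110}{79} = \frac{364}{79}$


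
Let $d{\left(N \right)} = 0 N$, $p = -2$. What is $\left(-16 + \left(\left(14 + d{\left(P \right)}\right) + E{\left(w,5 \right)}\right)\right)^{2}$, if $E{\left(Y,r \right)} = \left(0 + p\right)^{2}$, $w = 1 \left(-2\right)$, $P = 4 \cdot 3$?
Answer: $4$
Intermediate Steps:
$P = 12$
$w = -2$
$E{\left(Y,r \right)} = 4$ ($E{\left(Y,r \right)} = \left(0 - 2\right)^{2} = \left(-2\right)^{2} = 4$)
$d{\left(N \right)} = 0$
$\left(-16 + \left(\left(14 + d{\left(P \right)}\right) + E{\left(w,5 \right)}\right)\right)^{2} = \left(-16 + \left(\left(14 + 0\right) + 4\right)\right)^{2} = \left(-16 + \left(14 + 4\right)\right)^{2} = \left(-16 + 18\right)^{2} = 2^{2} = 4$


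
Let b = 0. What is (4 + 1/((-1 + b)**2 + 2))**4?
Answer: 28561/81 ≈ 352.60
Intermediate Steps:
(4 + 1/((-1 + b)**2 + 2))**4 = (4 + 1/((-1 + 0)**2 + 2))**4 = (4 + 1/((-1)**2 + 2))**4 = (4 + 1/(1 + 2))**4 = (4 + 1/3)**4 = (13/3)**4 = 28561/81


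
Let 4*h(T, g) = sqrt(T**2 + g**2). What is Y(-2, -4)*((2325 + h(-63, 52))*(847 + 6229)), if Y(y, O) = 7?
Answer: 115161900 + 12383*sqrt(6673) ≈ 1.1617e+8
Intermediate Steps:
h(T, g) = sqrt(T**2 + g**2)/4
Y(-2, -4)*((2325 + h(-63, 52))*(847 + 6229)) = 7*((2325 + sqrt((-63)**2 + 52**2)/4)*(847 + 6229)) = 7*((2325 + sqrt(3969 + 2704)/4)*7076) = 7*((2325 + sqrt(6673)/4)*7076) = 7*(16451700 + 1769*sqrt(6673)) = 115161900 + 12383*sqrt(6673)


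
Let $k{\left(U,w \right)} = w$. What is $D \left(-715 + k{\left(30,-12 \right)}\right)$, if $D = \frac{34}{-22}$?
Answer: $\frac{12359}{11} \approx 1123.5$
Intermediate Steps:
$D = - \frac{17}{11}$ ($D = 34 \left(- \frac{1}{22}\right) = - \frac{17}{11} \approx -1.5455$)
$D \left(-715 + k{\left(30,-12 \right)}\right) = - \frac{17 \left(-715 - 12\right)}{11} = \left(- \frac{17}{11}\right) \left(-727\right) = \frac{12359}{11}$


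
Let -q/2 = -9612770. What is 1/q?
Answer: 1/19225540 ≈ 5.2014e-8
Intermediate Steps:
q = 19225540 (q = -2*(-9612770) = 19225540)
1/q = 1/19225540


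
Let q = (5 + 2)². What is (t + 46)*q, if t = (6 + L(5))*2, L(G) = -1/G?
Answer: 14112/5 ≈ 2822.4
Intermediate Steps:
q = 49 (q = 7² = 49)
t = 58/5 (t = (6 - 1/5)*2 = (6 - 1*⅕)*2 = (6 - ⅕)*2 = (29/5)*2 = 58/5 ≈ 11.600)
(t + 46)*q = (58/5 + 46)*49 = (288/5)*49 = 14112/5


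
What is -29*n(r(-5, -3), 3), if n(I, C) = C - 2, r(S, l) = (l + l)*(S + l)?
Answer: -29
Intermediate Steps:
r(S, l) = 2*l*(S + l) (r(S, l) = (2*l)*(S + l) = 2*l*(S + l))
n(I, C) = -2 + C
-29*n(r(-5, -3), 3) = -29*(-2 + 3) = -29*1 = -29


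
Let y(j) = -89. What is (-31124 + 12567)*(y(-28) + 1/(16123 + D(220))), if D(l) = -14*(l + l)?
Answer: 16454603242/9963 ≈ 1.6516e+6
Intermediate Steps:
D(l) = -28*l
(-31124 + 12567)*(y(-28) + 1/(16123 + D(220))) = (-31124 + 12567)*(-89 + 1/(16123 - 28*220)) = -18557*(-89 + 1/(16123 - 6160)) = -18557*(-89 + 1/9963) = -18557*(-886706/9963) = 16454603242/9963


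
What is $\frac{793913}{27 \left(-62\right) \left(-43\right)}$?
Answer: $\frac{793913}{71982} \approx 11.029$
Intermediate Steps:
$\frac{793913}{27 \left(-62\right) \left(-43\right)} = \frac{793913}{\left(-1674\right) \left(-43\right)} = \frac{793913}{71982}$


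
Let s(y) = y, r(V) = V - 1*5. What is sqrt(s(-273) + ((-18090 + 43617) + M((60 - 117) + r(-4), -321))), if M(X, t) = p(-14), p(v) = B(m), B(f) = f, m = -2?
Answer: 2*sqrt(6313) ≈ 158.91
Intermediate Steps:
r(V) = -5 + V (r(V) = V - 5 = -5 + V)
p(v) = -2
M(X, t) = -2
sqrt(s(-273) + ((-18090 + 43617) + M((60 - 117) + r(-4), -321))) = sqrt(-273 + ((-18090 + 43617) - 2)) = sqrt(-273 + (25527 - 2)) = sqrt(-273 + 25525) = sqrt(25252) = 2*sqrt(6313)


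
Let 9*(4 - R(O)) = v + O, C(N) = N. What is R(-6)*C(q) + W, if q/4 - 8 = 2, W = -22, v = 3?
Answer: 454/3 ≈ 151.33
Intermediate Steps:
q = 40 (q = 32 + 4*2 = 32 + 8 = 40)
R(O) = 11/3 - O/9 (R(O) = 4 - (3 + O)/9 = 4 + (-⅓ - O/9) = 11/3 - O/9)
R(-6)*C(q) + W = (11/3 - ⅑*(-6))*40 - 22 = (11/3 + ⅔)*40 - 22 = (13/3)*40 - 22 = 520/3 - 22 = 454/3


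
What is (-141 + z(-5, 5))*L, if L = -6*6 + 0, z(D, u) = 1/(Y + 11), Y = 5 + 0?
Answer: 20295/4 ≈ 5073.8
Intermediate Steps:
Y = 5
z(D, u) = 1/16 (z(D, u) = 1/(5 + 11) = 1/16)
L = -36 (L = -36 + 0 = -36)
(-141 + z(-5, 5))*L = (-141 + 1/16)*(-36) = -2255/16*(-36) = 20295/4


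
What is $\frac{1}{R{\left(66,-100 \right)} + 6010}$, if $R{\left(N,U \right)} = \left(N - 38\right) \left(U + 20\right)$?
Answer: $\frac{1}{3770} \approx 0.00026525$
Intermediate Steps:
$R{\left(N,U \right)} = \left(-38 + N\right) \left(20 + U\right)$
$\frac{1}{R{\left(66,-100 \right)} + 6010} = \frac{1}{\left(-760 - -3800 + 20 \cdot 66 + 66 \left(-100\right)\right) + 6010} = \frac{1}{\left(-760 + 3800 + 1320 - 6600\right) + 6010} = \frac{1}{-2240 + 6010} = \frac{1}{3770}$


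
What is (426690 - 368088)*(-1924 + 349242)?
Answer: 20353529436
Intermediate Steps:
(426690 - 368088)*(-1924 + 349242) = 58602*347318 = 20353529436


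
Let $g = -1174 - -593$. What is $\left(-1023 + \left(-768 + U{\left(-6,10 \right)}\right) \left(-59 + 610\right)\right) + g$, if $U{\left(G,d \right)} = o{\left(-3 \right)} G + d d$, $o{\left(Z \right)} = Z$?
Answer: $-359754$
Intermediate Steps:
$g = -581$ ($g = -1174 + 593 = -581$)
$U{\left(G,d \right)} = d^{2} - 3 G$ ($U{\left(G,d \right)} = - 3 G + d d = - 3 G + d^{2} = d^{2} - 3 G$)
$\left(-1023 + \left(-768 + U{\left(-6,10 \right)}\right) \left(-59 + 610\right)\right) + g = \left(-1023 + \left(-768 - \left(-18 - 10^{2}\right)\right) \left(-59 + 610\right)\right) - 581 = \left(-1023 + \left(-768 + \left(100 + 18\right)\right) 551\right) - 581 = \left(-1023 + \left(-768 + 118\right) 551\right) - 581 = \left(-1023 - 358150\right) - 581 = -359173 - 581 = -359754$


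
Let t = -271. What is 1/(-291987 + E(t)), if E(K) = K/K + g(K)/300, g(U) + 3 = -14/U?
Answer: -81300/23738462599 ≈ -3.4248e-6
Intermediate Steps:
g(U) = -3 - 14/U
E(K) = 99/100 - 7/(150*K) (E(K) = K/K + (-3 - 14/K)/300 = 1 + (-3 - 14/K)*(1/300) = 1 + (-1/100 - 7/(150*K)) = 99/100 - 7/(150*K))
1/(-291987 + E(t)) = 1/(-291987 + (1/300)*(-14 + 297*(-271))/(-271)) = 1/(-291987 + (1/300)*(-1/271)*(-14 - 80487)) = 1/(-291987 + (1/300)*(-1/271)*(-80501)) = 1/(-291987 + 80501/81300) = 1/(-23738462599/81300) = -81300/23738462599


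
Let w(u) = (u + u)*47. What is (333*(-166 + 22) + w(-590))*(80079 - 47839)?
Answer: -3334002880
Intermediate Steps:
w(u) = 94*u (w(u) = (2*u)*47 = 94*u)
(333*(-166 + 22) + w(-590))*(80079 - 47839) = (333*(-166 + 22) + 94*(-590))*(80079 - 47839) = (333*(-144) - 55460)*32240 = (-47952 - 55460)*32240 = -103412*32240 = -3334002880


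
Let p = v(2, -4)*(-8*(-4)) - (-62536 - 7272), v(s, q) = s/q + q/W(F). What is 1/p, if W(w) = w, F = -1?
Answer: 1/69920 ≈ 1.4302e-5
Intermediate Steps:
v(s, q) = -q + s/q (v(s, q) = s/q + q/(-1) = s/q + q*(-1) = s/q - q = -q + s/q)
p = 69920 (p = (-1*(-4) + 2/(-4))*(-8*(-4)) - (-62536 - 7272) = (4 + 2*(-¼))*32 - 1*(-69808) = (4 - ½)*32 + 69808 = (7/2)*32 + 69808 = 112 + 69808 = 69920)
1/p = 1/69920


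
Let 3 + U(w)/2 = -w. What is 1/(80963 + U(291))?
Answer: 1/80375 ≈ 1.2442e-5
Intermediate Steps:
U(w) = -6 - 2*w (U(w) = -6 + 2*(-w) = -6 - 2*w)
1/(80963 + U(291)) = 1/(80963 + (-6 - 2*291)) = 1/(80963 + (-6 - 582)) = 1/(80963 - 588) = 1/80375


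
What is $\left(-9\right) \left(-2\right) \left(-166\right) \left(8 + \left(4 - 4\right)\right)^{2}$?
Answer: $-191232$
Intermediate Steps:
$\left(-9\right) \left(-2\right) \left(-166\right) \left(8 + \left(4 - 4\right)\right)^{2} = 18 \left(-166\right) \left(8 + 0\right)^{2} = - 2988 \cdot 8^{2} = \left(-2988\right) 64 = -191232$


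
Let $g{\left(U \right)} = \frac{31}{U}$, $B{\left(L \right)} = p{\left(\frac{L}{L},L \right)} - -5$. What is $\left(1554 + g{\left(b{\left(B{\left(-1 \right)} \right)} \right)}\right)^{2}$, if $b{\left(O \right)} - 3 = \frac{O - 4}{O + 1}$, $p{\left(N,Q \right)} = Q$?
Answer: $\frac{22024249}{9} \approx 2.4471 \cdot 10^{6}$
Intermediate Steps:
$B{\left(L \right)} = 5 + L$ ($B{\left(L \right)} = L - -5 = L + 5 = 5 + L$)
$b{\left(O \right)} = 3 + \frac{-4 + O}{1 + O}$ ($b{\left(O \right)} = 3 + \frac{O - 4}{O + 1} = 3 + \frac{-4 + O}{1 + O}$)
$\left(1554 + g{\left(b{\left(B{\left(-1 \right)} \right)} \right)}\right)^{2} = \left(1554 + \frac{31}{\frac{1}{1 + \left(5 - 1\right)} \left(-1 + 4 \left(5 - 1\right)\right)}\right)^{2} = \left(1554 + \frac{31}{\frac{1}{1 + 4} \left(-1 + 4 \cdot 4\right)}\right)^{2} = \left(1554 + \frac{31}{\frac{1}{5} \left(-1 + 16\right)}\right)^{2} = \left(1554 + \frac{31}{\frac{1}{5} \cdot 15}\right)^{2} = \left(1554 + \frac{31}{3}\right)^{2} = \left(\frac{4693}{3}\right)^{2} = \frac{22024249}{9}$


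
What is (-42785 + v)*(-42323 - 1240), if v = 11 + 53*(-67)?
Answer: 2018055975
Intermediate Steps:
v = -3540 (v = 11 - 3551 = -3540)
(-42785 + v)*(-42323 - 1240) = (-42785 - 3540)*(-42323 - 1240) = -46325*(-43563) = 2018055975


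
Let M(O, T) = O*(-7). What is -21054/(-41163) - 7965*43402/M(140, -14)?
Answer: 474331445417/1344658 ≈ 3.5275e+5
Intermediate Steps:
M(O, T) = -7*O
-21054/(-41163) - 7965*43402/M(140, -14) = -21054/(-41163) - 7965/(-7*140/43402) = -21054*(-1/41163) - 7965/((-980*1/43402)) = 7018/13721 - 7965/(-490/21701) = 7018/13721 - 7965*(-21701/490) = 7018/13721 + 34569693/98 = 474331445417/1344658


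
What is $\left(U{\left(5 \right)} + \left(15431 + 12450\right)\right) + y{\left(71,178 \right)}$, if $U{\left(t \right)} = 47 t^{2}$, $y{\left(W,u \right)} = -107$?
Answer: $28949$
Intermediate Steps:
$\left(U{\left(5 \right)} + \left(15431 + 12450\right)\right) + y{\left(71,178 \right)} = \left(47 \cdot 5^{2} + \left(15431 + 12450\right)\right) - 107 = \left(47 \cdot 25 + 27881\right) - 107 = \left(1175 + 27881\right) - 107 = 29056 - 107 = 28949$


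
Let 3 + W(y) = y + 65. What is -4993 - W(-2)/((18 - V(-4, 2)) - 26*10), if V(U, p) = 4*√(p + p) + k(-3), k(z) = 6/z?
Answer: -309551/62 ≈ -4992.8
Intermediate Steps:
W(y) = 62 + y (W(y) = -3 + (y + 65) = -3 + (65 + y) = 62 + y)
V(U, p) = -2 + 4*√2*√p (V(U, p) = 4*√(p + p) + 6/(-3) = 4*√(2*p) + 6*(-⅓) = 4*(√2*√p) - 2 = 4*√2*√p - 2 = -2 + 4*√2*√p)
-4993 - W(-2)/((18 - V(-4, 2)) - 26*10) = -4993 - (62 - 2)/((18 - (-2 + 4*√2*√2)) - 26*10) = -4993 - 60/((18 - (-2 + 8)) - 260) = -4993 - 60/((18 - 1*6) - 260) = -4993 - 60/((18 - 6) - 260) = -4993 - 60/(12 - 260) = -4993 - 60/(-248) = -4993 - 60*(-1)/248 = -4993 - 1*(-15/62) = -4993 + 15/62 = -309551/62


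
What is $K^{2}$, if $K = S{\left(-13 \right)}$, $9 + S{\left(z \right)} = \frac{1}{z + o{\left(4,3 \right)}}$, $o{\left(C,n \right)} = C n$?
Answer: $100$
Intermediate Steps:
$S{\left(z \right)} = -9 + \frac{1}{12 + z}$ ($S{\left(z \right)} = -9 + \frac{1}{z + 4 \cdot 3} = -9 + \frac{1}{z + 12} = -9 + \frac{1}{12 + z}$)
$K = -10$ ($K = \frac{-107 - -117}{12 - 13} = \frac{-107 + 117}{-1} = \left(-1\right) 10 = -10$)
$K^{2} = \left(-10\right)^{2} = 100$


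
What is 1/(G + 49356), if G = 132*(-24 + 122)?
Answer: 1/62292 ≈ 1.6053e-5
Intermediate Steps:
G = 12936 (G = 132*98 = 12936)
1/(G + 49356) = 1/(12936 + 49356) = 1/62292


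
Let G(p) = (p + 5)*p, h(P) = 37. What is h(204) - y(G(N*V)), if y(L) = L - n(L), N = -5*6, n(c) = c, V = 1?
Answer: 37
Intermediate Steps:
N = -30
G(p) = p*(5 + p) (G(p) = (5 + p)*p = p*(5 + p))
y(L) = 0 (y(L) = L - L = 0)
h(204) - y(G(N*V)) = 37 - 1*0 = 37 + 0 = 37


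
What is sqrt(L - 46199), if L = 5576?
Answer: I*sqrt(40623) ≈ 201.55*I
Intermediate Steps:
sqrt(L - 46199) = sqrt(5576 - 46199) = sqrt(-40623) = I*sqrt(40623)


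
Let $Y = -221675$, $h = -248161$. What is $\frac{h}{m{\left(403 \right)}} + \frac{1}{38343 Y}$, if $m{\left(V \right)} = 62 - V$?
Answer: $\frac{2109290211408184}{2898392423025} \approx 727.75$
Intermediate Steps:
$\frac{h}{m{\left(403 \right)}} + \frac{1}{38343 Y} = - \frac{248161}{62 - 403} + \frac{1}{38343 \left(-221675\right)} = - \frac{248161}{62 - 403} + \frac{1}{38343} \left(- \frac{1}{221675}\right) = - \frac{248161}{-341} - \frac{1}{8499684525} = \left(-248161\right) \left(- \frac{1}{341}\right) - \frac{1}{8499684525} = \frac{248161}{341} - \frac{1}{8499684525} = \frac{2109290211408184}{2898392423025}$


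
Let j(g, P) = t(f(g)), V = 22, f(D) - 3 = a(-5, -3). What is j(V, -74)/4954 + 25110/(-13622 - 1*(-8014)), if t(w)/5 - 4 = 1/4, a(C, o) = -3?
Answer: -62137885/13891016 ≈ -4.4732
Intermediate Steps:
f(D) = 0 (f(D) = 3 - 3 = 0)
t(w) = 85/4 (t(w) = 20 + 5/4 = 85/4)
j(g, P) = 85/4
j(V, -74)/4954 + 25110/(-13622 - 1*(-8014)) = (85/4)/4954 + 25110/(-13622 - 1*(-8014)) = (85/4)*(1/4954) + 25110/(-13622 + 8014) = 85/19816 + 25110/(-5608) = 85/19816 + 25110*(-1/5608) = 85/19816 - 12555/2804 = -62137885/13891016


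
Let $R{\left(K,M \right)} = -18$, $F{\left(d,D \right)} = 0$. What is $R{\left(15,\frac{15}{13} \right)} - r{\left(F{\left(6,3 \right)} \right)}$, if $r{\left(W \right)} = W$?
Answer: $-18$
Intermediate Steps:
$R{\left(15,\frac{15}{13} \right)} - r{\left(F{\left(6,3 \right)} \right)} = -18 - 0 = -18 + 0 = -18$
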